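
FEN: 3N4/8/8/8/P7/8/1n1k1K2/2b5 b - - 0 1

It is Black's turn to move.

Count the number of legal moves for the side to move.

8

Black to move; king on d2.
In check: no.
Legal moves: Kd3, Kc3, Kc2, Kd1, Nc4, Nxa4, Nd3+, Nd1+.
Count: 8.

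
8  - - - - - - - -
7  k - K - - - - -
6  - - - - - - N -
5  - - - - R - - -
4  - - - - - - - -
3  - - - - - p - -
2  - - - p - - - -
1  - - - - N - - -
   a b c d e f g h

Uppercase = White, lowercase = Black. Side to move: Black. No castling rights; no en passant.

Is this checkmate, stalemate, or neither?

neither

Black to move; black king on a7.
In check: no.
Legal moves for Black: Ka8, Ka6, dxe1=Q, dxe1=R, dxe1=B, dxe1=N, f2, d1=Q, d1=R, d1=B, d1=N.
Black has 11 legal moves and is not in check → neither.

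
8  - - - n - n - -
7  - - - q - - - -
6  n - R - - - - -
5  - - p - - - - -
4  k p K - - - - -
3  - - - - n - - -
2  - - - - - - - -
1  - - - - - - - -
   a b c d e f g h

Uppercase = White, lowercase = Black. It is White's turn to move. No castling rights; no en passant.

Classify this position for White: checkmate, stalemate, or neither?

checkmate

White to move; white king on c4.
In check: yes, from the black knight on e3.
King squares — b3: attacked by Ka4; c3: attacked by Pb4; d3: attacked by Qd7; b4: attacked by Ka4; d4: attacked by Pc5; b5: attacked by Ka4; c5: attacked by Na6; d5: attacked by Ne3.
Legal moves for White: none.
In check with no legal moves → checkmate.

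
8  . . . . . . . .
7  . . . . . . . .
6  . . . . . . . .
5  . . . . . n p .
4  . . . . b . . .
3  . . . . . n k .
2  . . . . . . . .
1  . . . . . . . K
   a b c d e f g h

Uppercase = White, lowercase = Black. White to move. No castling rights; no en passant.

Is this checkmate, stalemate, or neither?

stalemate

White to move; white king on h1.
In check: no.
King squares — g1: attacked by Nf3; g2: attacked by Kg3; h2: attacked by Nf3.
Legal moves for White: none.
Not in check and no legal moves → stalemate.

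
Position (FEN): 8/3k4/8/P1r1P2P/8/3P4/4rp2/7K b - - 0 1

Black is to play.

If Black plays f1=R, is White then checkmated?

After f1=R: white king on h1; in check: yes, from the black rook on f1.
King squares — g1: attacked by Rf1; g2: attacked by Re2; h2: attacked by Re2.
White has no legal moves → checkmate.

yes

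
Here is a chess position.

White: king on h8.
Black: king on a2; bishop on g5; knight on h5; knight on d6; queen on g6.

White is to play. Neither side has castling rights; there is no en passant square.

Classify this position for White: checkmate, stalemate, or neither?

White to move; white king on h8.
In check: no.
King squares — g7: attacked by Nh5; h7: attacked by Qg6; g8: attacked by Qg6.
Legal moves for White: none.
Not in check and no legal moves → stalemate.

stalemate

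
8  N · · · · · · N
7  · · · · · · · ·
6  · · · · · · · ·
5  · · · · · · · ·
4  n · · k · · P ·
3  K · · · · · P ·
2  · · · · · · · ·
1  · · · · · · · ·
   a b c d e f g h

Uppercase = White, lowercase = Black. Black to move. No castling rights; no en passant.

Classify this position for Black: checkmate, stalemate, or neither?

Black to move; black king on d4.
In check: no.
Legal moves for Black: Ke5, Kd5, Kc5, Ke4, Kc4, Ke3, Kd3, Kc3, Nb6, Nc5, Nc3, Nb2.
Black has 12 legal moves and is not in check → neither.

neither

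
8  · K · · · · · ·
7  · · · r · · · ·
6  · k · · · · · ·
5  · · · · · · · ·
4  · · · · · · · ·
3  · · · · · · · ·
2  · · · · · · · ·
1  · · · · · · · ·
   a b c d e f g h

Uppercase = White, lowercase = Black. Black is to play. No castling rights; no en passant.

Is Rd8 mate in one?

After Rd8: white king on b8; in check: yes, from the black rook on d8.
King squares — a7: attacked by Kb6; b7: attacked by Kb6; c7: attacked by Kb6; a8: attacked by Rd8; c8: attacked by Rd8.
White has no legal moves → checkmate.

yes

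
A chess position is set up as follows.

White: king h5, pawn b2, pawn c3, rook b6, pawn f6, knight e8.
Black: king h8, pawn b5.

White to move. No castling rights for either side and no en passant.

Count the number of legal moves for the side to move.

19

White to move; king on h5.
In check: no.
Legal moves: Ng7, Nc7, Nd6, Rb8, Rb7, Re6, Rd6, Rc6, Ra6, Rxb5, Kh6, Kg6, Kg5, Kh4, Kg4, f7, c4, b3, b4.
Count: 19.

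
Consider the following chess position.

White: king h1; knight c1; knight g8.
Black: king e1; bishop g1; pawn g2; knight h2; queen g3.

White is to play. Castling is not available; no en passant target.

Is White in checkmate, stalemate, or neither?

neither

White to move; white king on h1.
In check: yes, from the black pawn on g2.
King squares — g1: available; g2: attacked by Qg3; h2: attacked by Bg1.
Legal moves for White: Kxg1.
White is in check but has 1 legal move → neither.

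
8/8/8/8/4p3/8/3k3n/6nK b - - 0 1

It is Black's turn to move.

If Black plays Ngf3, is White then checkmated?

no

After Ngf3: white king on h1; in check: no.
White is not in check, so this cannot be checkmate.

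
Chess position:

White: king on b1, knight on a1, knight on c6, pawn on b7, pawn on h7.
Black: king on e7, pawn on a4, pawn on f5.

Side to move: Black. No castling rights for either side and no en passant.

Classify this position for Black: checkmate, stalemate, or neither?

neither

Black to move; black king on e7.
In check: yes, from the white knight on c6.
King squares — d6: available; e6: available; f6: available; d7: available; f7: available; d8: attacked by Nc6; e8: available; f8: available.
Legal moves for Black: Kf8, Ke8, Kf7, Kd7, Kf6, Ke6, Kd6.
Black is in check but has 7 legal moves → neither.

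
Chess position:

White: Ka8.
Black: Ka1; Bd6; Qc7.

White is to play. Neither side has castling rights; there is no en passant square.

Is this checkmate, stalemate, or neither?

stalemate

White to move; white king on a8.
In check: no.
King squares — a7: attacked by Qc7; b7: attacked by Qc7; b8: attacked by Qc7.
Legal moves for White: none.
Not in check and no legal moves → stalemate.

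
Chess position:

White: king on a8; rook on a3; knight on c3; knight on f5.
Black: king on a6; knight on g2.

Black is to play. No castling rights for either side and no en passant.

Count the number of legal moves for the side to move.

Black to move; king on a6.
In check: yes, from the white rook on a3.
Legal moves: Kb6.
Count: 1.

1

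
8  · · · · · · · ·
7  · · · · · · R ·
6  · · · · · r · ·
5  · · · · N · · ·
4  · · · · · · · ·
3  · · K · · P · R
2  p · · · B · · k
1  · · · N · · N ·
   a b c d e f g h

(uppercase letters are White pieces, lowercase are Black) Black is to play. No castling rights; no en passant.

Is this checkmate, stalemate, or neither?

checkmate

Black to move; black king on h2.
In check: yes, from the white rook on h3.
King squares — g1: attacked by Rg7; h1: attacked by Rh3; g2: attacked by Rg7; g3: attacked by Rh3; h3: attacked by Ng1.
Legal moves for Black: none.
In check with no legal moves → checkmate.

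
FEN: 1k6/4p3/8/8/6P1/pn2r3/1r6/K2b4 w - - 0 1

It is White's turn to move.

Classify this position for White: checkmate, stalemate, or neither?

checkmate

White to move; white king on a1.
In check: yes, from the black knight on b3.
King squares — b1: attacked by Rb2; a2: attacked by Rb2; b2: attacked by Pa3.
Legal moves for White: none.
In check with no legal moves → checkmate.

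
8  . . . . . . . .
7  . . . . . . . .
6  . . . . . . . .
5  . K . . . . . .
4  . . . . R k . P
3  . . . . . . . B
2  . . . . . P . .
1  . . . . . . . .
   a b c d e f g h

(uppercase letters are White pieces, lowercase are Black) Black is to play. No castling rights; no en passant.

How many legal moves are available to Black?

2

Black to move; king on f4.
In check: yes, from the white rook on e4.
Legal moves: Kxe4, Kf3.
Count: 2.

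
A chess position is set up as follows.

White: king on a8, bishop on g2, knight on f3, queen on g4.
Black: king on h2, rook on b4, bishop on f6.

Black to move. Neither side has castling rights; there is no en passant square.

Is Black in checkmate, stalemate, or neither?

checkmate

Black to move; black king on h2.
In check: yes, from the white knight on f3.
King squares — g1: attacked by Nf3; h1: attacked by Bg2; g2: attacked by Qg4; g3: attacked by Qg4; h3: attacked by Bg2.
Legal moves for Black: none.
In check with no legal moves → checkmate.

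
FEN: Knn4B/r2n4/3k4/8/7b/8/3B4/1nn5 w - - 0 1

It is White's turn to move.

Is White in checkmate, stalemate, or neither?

White to move; white king on a8.
In check: yes, from the black rook on a7.
King squares — a7: attacked by Nc8; b7: attacked by Ra7; b8: attacked by Nd7.
Legal moves for White: none.
In check with no legal moves → checkmate.

checkmate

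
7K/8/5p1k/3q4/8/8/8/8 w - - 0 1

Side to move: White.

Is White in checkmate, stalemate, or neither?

White to move; white king on h8.
In check: no.
King squares — g7: attacked by Kh6; h7: attacked by Kh6; g8: attacked by Qd5.
Legal moves for White: none.
Not in check and no legal moves → stalemate.

stalemate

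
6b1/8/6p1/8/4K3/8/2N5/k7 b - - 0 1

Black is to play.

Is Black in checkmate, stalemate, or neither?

neither

Black to move; black king on a1.
In check: yes, from the white knight on c2.
King squares — b1: available; a2: available; b2: available.
Legal moves for Black: Kb2, Ka2, Kb1.
Black is in check but has 3 legal moves → neither.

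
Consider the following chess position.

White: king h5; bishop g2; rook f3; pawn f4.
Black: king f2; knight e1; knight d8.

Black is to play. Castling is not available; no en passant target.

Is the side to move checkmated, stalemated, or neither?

neither

Black to move; black king on f2.
In check: yes, from the white rook on f3.
King squares — e1: own knight; f1: attacked by Bg2; g1: available; e2: available; g2: available; e3: attacked by Rf3; f3: attacked by Bg2; g3: attacked by Rf3.
Legal moves for Black: Kxg2, Ke2, Kg1, Nxf3.
Black is in check but has 4 legal moves → neither.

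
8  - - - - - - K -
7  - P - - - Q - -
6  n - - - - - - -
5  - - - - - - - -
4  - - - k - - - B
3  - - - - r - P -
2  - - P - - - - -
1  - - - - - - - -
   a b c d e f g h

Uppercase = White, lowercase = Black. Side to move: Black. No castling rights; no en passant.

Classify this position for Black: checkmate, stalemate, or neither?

neither

Black to move; black king on d4.
In check: no.
Legal moves for Black include: Nb8, Nc7, Nc5, Nb4, Ke5, Kc5, Ke4, Kc3, Re8+, Re7, Re6, Re5, Re4, Rxg3+, Rf3, Rd3, Rc3, Rb3, ... (list truncated; more exist).
Black has legal moves and is not in check → neither.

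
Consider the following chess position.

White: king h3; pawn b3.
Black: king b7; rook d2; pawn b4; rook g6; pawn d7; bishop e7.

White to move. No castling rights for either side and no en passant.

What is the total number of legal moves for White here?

White to move; king on h3.
In check: no.
Legal moves: none.
Count: 0.

0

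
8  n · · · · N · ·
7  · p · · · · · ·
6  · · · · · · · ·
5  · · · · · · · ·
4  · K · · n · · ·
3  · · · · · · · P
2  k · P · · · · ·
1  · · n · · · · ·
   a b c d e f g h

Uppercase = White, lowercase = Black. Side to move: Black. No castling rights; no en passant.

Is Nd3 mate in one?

After Nd3: white king on b4; in check: yes, from the black knight on d3.
White has 5 legal replies: Kb5, Ka5, Kc4, Ka4, cxd3.
In check but a legal move exists → not checkmate.

no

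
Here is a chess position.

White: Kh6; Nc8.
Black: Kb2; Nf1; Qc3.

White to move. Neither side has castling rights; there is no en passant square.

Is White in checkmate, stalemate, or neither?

neither

White to move; white king on h6.
In check: no.
Legal moves for White: Ne7, Na7, Nd6, Nb6, Kh7, Kg6, Kh5, Kg5.
White has 8 legal moves and is not in check → neither.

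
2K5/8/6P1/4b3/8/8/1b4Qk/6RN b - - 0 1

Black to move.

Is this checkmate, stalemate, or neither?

Black to move; black king on h2.
In check: yes, from the white queen on g2.
King squares — g1: attacked by Qg2; h1: attacked by Rg1; g2: attacked by Rg1; g3: attacked by Nh1; h3: attacked by Qg2.
Legal moves for Black: none.
In check with no legal moves → checkmate.

checkmate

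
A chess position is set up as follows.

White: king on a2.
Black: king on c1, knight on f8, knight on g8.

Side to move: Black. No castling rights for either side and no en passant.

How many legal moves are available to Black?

Black to move; king on c1.
In check: no.
Legal moves: Ne7, Nh6, Nf6, Nh7, Nd7, Ng6, Ne6, Kd2, Kc2, Kd1.
Count: 10.

10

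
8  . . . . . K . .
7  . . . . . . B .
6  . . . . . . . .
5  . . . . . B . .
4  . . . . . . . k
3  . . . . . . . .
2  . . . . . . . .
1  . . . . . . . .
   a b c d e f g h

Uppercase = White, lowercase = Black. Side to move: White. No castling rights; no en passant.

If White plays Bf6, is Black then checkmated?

After Bf6: black king on h4; in check: yes, from the white bishop on f6.
Black has 2 legal replies: Kh5, Kg3.
In check but a legal move exists → not checkmate.

no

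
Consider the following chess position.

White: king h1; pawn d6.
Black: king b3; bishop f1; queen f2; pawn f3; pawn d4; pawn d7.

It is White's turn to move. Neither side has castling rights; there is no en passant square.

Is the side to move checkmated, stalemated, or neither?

stalemate

White to move; white king on h1.
In check: no.
King squares — g1: attacked by Qf2; g2: attacked by Bf1; h2: attacked by Qf2.
Legal moves for White: none.
Not in check and no legal moves → stalemate.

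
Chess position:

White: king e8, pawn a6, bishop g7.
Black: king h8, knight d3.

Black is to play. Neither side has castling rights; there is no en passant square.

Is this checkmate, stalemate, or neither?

Black to move; black king on h8.
In check: yes, from the white bishop on g7.
Legal moves for Black: Kg8, Kh7, Kxg7.
Black is in check but has 3 legal moves → neither.

neither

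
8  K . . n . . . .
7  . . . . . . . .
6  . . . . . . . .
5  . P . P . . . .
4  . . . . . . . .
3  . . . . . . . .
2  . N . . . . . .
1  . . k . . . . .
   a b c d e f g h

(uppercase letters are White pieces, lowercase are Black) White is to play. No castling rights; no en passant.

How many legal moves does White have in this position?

White to move; king on a8.
In check: no.
Legal moves: Kb8, Ka7, Nc4, Na4, Nd3+, Nd1, d6, b6.
Count: 8.

8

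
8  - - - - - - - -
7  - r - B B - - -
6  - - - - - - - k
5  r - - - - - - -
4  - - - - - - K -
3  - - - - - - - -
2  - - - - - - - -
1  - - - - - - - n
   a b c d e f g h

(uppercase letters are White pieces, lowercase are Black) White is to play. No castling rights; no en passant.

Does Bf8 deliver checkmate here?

After Bf8: black king on h6; in check: yes, from the white bishop on f8.
Black has 2 legal replies: Kh7, Kg6.
In check but a legal move exists → not checkmate.

no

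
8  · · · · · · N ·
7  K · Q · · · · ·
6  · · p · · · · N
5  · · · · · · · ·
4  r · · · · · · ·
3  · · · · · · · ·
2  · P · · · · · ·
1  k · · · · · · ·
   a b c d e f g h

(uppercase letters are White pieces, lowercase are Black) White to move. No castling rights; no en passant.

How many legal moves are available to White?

White to move; king on a7.
In check: yes, from the black rook on a4.
Legal moves: Kb8, Kb7, Kb6, Qa5.
Count: 4.

4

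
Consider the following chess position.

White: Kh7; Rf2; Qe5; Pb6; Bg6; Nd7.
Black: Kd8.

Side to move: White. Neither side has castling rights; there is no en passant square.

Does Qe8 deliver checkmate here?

yes

After Qe8: black king on d8; in check: yes, from the white queen on e8.
King squares — c7: attacked by Pb6; d7: attacked by Qe8; e7: attacked by Qe8; c8: attacked by Qe8; e8: attacked by Bg6.
Black has no legal moves → checkmate.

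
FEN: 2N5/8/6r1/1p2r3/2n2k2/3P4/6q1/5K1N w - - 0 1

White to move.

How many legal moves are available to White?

0

White to move; king on f1.
In check: yes, from the black queen on g2.
Legal moves: none.
Count: 0.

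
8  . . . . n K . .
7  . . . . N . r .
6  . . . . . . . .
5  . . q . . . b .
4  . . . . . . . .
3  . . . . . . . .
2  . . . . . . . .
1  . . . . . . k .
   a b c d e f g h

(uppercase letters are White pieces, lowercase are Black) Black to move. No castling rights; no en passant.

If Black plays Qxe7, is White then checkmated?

After Qxe7: white king on f8; in check: yes, from the black queen on e7.
King squares — e7: attacked by Bg5; f7: attacked by Qe7; g7: attacked by Qe7; e8: attacked by Qe7; g8: attacked by Rg7.
White has no legal moves → checkmate.

yes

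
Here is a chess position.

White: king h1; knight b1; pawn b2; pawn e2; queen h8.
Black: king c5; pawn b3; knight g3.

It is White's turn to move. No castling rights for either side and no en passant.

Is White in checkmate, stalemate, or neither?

White to move; white king on h1.
In check: yes, from the black knight on g3.
Legal moves for White: Kh2, Kg2, Kg1.
White is in check but has 3 legal moves → neither.

neither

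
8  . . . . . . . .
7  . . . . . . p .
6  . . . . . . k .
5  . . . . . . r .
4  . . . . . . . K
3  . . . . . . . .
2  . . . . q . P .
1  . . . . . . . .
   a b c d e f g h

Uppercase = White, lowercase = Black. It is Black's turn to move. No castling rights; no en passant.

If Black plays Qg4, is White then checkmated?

After Qg4: white king on h4; in check: yes, from the black queen on g4.
King squares — g3: attacked by Qg4; h3: attacked by Qg4; g4: attacked by Rg5; g5: attacked by Qg4; h5: attacked by Qg4.
White has no legal moves → checkmate.

yes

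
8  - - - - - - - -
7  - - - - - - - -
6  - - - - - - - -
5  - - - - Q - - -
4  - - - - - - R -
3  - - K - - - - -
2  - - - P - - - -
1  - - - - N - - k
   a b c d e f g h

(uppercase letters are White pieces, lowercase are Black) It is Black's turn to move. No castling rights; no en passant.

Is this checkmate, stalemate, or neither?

Black to move; black king on h1.
In check: no.
King squares — g1: attacked by Rg4; g2: attacked by Ne1; h2: attacked by Qe5.
Legal moves for Black: none.
Not in check and no legal moves → stalemate.

stalemate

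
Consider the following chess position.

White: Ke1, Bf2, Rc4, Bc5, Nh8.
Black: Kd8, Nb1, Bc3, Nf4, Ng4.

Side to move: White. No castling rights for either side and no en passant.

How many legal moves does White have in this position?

White to move; king on e1.
In check: yes, from the black bishop on c3.
Legal moves: Kf1, Kd1, Rxc3.
Count: 3.

3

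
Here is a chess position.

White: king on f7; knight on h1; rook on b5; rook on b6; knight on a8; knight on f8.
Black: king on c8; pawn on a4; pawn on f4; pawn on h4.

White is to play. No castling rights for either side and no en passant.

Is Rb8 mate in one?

yes

After Rb8: black king on c8; in check: yes, from the white rook on b8.
King squares — b7: attacked by Rb5; c7: attacked by Na8; d7: attacked by Nf8; b8: attacked by Rb5; d8: attacked by Rb8.
Black has no legal moves → checkmate.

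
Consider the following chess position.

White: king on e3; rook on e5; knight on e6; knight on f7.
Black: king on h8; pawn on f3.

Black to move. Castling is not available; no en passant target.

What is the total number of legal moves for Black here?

2

Black to move; king on h8.
In check: yes, from the white knight on f7.
Legal moves: Kg8, Kh7.
Count: 2.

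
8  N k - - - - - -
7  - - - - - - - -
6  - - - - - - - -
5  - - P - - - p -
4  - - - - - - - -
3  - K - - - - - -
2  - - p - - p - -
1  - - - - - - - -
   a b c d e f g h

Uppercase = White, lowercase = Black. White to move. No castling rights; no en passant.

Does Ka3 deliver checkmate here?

After Ka3: black king on b8; in check: no.
Black is not in check, so this cannot be checkmate.

no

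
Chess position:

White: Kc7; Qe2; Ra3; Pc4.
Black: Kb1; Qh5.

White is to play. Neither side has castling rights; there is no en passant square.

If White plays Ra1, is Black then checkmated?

no

After Ra1: black king on b1; in check: yes, from the white rook on a1.
Black has 1 legal reply: Kxa1.
In check but a legal move exists → not checkmate.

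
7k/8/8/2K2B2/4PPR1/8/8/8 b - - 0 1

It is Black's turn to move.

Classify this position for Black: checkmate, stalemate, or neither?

stalemate

Black to move; black king on h8.
In check: no.
King squares — g7: attacked by Rg4; h7: attacked by Bf5; g8: attacked by Rg4.
Legal moves for Black: none.
Not in check and no legal moves → stalemate.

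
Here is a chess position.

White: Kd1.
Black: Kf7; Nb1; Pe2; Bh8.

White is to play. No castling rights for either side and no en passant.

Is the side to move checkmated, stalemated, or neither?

White to move; white king on d1.
In check: yes, from the black pawn on e2.
Legal moves for White: Kxe2, Kc2, Ke1, Kc1.
White is in check but has 4 legal moves → neither.

neither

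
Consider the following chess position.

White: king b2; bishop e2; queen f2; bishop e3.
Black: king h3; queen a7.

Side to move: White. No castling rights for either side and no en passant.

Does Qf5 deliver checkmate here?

no

After Qf5: black king on h3; in check: yes, from the white queen on f5.
Black has 4 legal replies: Kh4, Kg3, Kh2, Kg2.
In check but a legal move exists → not checkmate.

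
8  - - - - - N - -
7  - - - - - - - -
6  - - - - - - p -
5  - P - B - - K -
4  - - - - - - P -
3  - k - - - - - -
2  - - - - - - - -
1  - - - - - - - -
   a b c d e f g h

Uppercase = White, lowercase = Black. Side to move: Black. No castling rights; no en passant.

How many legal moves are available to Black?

6

Black to move; king on b3.
In check: yes, from the white bishop on d5.
Legal moves: Kb4, Ka4, Kc3, Ka3, Kc2, Kb2.
Count: 6.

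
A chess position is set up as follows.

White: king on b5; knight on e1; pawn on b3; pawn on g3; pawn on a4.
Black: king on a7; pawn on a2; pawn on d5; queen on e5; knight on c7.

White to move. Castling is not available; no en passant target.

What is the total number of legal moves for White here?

4

White to move; king on b5.
In check: yes, from the black knight on c7.
Legal moves: Kc6, Kc5, Ka5, Kb4.
Count: 4.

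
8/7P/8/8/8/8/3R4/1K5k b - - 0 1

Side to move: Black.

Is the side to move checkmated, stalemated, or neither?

neither

Black to move; black king on h1.
In check: no.
Legal moves for Black: Kg1.
Black has 1 legal move and is not in check → neither.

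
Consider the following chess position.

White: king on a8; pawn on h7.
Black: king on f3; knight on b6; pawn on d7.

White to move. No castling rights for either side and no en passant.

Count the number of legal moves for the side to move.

3

White to move; king on a8.
In check: yes, from the black knight on b6.
Legal moves: Kb8, Kb7, Ka7.
Count: 3.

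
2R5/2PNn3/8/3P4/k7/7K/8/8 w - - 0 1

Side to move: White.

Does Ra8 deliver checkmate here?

After Ra8: black king on a4; in check: yes, from the white rook on a8.
Black has 3 legal replies: Kb5, Kb4, Kb3.
In check but a legal move exists → not checkmate.

no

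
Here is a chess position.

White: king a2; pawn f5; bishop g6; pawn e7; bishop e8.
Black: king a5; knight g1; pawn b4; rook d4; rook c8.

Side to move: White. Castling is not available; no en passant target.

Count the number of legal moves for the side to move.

13

White to move; king on a2.
In check: no.
Legal moves: Bef7, Bd7, Bc6, Bb5, Ba4, Bh7, Bgf7, Bh5, Kb3, Kb2, Kb1, Ka1, f6.
Count: 13.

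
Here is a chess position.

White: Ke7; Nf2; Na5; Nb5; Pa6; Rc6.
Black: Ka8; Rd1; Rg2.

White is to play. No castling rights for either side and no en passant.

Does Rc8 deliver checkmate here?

After Rc8: black king on a8; in check: yes, from the white rook on c8.
King squares — a7: attacked by Nb5; b7: attacked by Na5; b8: attacked by Rc8.
Black has no legal moves → checkmate.

yes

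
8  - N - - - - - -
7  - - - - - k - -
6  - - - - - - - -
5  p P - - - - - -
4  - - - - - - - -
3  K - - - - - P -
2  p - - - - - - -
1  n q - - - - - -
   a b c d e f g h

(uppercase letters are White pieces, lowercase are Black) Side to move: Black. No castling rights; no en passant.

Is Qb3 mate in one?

After Qb3: white king on a3; in check: yes, from the black queen on b3.
King squares — a2: attacked by Qb3; b2: attacked by Qb3; b3: attacked by Na1; a4: attacked by Qb3; b4: attacked by Qb3.
White has no legal moves → checkmate.

yes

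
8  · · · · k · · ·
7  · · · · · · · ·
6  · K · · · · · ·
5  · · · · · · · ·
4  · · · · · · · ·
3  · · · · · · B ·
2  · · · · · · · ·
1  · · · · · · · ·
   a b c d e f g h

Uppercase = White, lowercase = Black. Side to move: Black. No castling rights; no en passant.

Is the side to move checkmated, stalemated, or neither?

neither

Black to move; black king on e8.
In check: no.
Legal moves for Black: Kf8, Kd8, Kf7, Ke7, Kd7.
Black has 5 legal moves and is not in check → neither.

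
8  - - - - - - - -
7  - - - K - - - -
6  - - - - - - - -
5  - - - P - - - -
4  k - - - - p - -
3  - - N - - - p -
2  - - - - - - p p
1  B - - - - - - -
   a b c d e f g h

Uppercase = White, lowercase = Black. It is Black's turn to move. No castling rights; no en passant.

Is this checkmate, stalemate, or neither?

neither

Black to move; black king on a4.
In check: yes, from the white knight on c3.
Legal moves for Black: Ka5, Kb4, Kb3, Ka3.
Black is in check but has 4 legal moves → neither.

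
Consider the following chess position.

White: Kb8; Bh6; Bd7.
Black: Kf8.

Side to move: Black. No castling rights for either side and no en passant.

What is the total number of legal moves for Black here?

Black to move; king on f8.
In check: yes, from the white bishop on h6.
Legal moves: Kg8, Kf7, Ke7.
Count: 3.

3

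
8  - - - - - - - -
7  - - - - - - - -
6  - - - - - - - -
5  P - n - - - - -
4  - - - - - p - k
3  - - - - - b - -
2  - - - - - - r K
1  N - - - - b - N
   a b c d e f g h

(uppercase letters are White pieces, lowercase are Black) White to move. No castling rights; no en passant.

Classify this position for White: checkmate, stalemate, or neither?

White to move; white king on h2.
In check: yes, from the black rook on g2.
King squares — g1: attacked by Rg2; h1: own knight; g2: attacked by Bf1; g3: attacked by Rg2; h3: attacked by Kh4.
Legal moves for White: none.
In check with no legal moves → checkmate.

checkmate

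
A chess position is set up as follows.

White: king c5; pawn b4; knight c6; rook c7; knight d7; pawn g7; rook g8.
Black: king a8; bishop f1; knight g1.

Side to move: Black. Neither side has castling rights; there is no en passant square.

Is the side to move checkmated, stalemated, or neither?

checkmate

Black to move; black king on a8.
In check: yes, from the white rook on g8.
King squares — a7: attacked by Nc6; b7: attacked by Rc7; b8: attacked by Nc6.
Legal moves for Black: none.
In check with no legal moves → checkmate.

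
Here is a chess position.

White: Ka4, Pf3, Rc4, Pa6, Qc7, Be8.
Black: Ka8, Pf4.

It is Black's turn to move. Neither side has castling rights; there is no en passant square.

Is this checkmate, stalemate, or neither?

Black to move; black king on a8.
In check: no.
King squares — a7: attacked by Qc7; b7: attacked by Pa6; b8: attacked by Qc7.
Legal moves for Black: none.
Not in check and no legal moves → stalemate.

stalemate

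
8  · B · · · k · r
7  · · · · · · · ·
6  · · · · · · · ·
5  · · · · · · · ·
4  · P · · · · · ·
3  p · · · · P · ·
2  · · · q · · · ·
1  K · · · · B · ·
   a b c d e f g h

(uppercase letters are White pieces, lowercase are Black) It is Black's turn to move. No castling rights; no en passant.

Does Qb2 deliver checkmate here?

yes

After Qb2: white king on a1; in check: yes, from the black queen on b2.
King squares — b1: attacked by Qb2; a2: attacked by Qb2; b2: attacked by Pa3.
White has no legal moves → checkmate.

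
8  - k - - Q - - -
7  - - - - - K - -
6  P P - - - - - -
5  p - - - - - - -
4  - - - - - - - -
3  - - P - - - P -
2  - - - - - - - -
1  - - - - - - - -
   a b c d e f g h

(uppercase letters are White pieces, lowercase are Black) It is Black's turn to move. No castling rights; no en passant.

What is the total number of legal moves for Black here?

0

Black to move; king on b8.
In check: yes, from the white queen on e8.
Legal moves: none.
Count: 0.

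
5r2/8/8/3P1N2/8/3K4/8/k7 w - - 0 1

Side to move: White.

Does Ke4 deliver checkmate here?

After Ke4: black king on a1; in check: no.
Black is not in check, so this cannot be checkmate.

no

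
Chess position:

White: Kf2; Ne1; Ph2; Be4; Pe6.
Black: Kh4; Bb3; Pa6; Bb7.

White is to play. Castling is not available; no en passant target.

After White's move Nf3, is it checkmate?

no

After Nf3: black king on h4; in check: yes, from the white knight on f3.
Black has 3 legal replies: Kh5, Kg4, Kh3.
In check but a legal move exists → not checkmate.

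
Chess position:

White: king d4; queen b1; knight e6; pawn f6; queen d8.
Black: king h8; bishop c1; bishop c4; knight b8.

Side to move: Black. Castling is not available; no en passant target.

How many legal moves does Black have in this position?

Black to move; king on h8.
In check: yes, from the white queen on d8.
Legal moves: none.
Count: 0.

0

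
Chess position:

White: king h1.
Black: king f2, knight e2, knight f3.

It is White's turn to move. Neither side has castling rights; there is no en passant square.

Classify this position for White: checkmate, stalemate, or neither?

stalemate

White to move; white king on h1.
In check: no.
King squares — g1: attacked by Ne2; g2: attacked by Kf2; h2: attacked by Nf3.
Legal moves for White: none.
Not in check and no legal moves → stalemate.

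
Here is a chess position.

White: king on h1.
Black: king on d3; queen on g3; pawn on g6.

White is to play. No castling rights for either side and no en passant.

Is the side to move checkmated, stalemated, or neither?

White to move; white king on h1.
In check: no.
King squares — g1: attacked by Qg3; g2: attacked by Qg3; h2: attacked by Qg3.
Legal moves for White: none.
Not in check and no legal moves → stalemate.

stalemate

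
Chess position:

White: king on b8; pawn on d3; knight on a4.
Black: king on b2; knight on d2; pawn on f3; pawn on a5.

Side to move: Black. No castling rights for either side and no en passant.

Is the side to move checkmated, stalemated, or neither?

neither

Black to move; black king on b2.
In check: yes, from the white knight on a4.
Legal moves for Black: Kb3, Ka3, Kc2, Ka2, Kc1, Kb1, Ka1.
Black is in check but has 7 legal moves → neither.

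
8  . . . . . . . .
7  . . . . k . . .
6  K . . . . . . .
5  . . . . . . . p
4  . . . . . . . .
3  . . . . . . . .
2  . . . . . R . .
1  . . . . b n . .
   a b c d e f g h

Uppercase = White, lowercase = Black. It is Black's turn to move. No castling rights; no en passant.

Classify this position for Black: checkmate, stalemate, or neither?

neither

Black to move; black king on e7.
In check: no.
Legal moves for Black: Ke8, Kd8, Kd7, Ke6, Kd6, Ng3, Ne3, Nh2, Nd2, Ba5, Bb4, Bc3, Bxf2, Bd2, h4.
Black has 15 legal moves and is not in check → neither.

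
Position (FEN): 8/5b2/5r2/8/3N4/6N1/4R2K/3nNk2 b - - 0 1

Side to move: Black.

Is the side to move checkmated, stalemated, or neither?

Black to move; black king on f1.
In check: yes, from the white knight on g3.
King squares — e1: attacked by Re2; g1: attacked by Kh2; e2: attacked by Ng3; f2: attacked by Re2; g2: attacked by Ne1.
Legal moves for Black: none.
In check with no legal moves → checkmate.

checkmate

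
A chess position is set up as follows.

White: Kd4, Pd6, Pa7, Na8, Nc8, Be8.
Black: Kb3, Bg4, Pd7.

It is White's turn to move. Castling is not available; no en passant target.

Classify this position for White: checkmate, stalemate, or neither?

White to move; white king on d4.
In check: no.
Legal moves for White: Bf7+, Bxd7, Bg6, Bh5, Ne7, Ncb6, Nc7, Nab6, Ke5, Kd5, Kc5, Ke4, Ke3, Kd3.
White has 14 legal moves and is not in check → neither.

neither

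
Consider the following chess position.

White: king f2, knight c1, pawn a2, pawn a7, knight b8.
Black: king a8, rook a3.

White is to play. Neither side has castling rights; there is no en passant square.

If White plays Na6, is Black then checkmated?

no

After Na6: black king on a8; in check: no.
Black is not in check, so this cannot be checkmate.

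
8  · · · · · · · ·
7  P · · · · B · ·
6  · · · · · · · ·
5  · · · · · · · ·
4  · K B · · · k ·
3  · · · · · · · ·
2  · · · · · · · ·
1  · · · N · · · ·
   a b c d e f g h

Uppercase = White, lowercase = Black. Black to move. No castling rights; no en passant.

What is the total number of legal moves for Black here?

7

Black to move; king on g4.
In check: no.
Legal moves: Kg5, Kf5, Kh4, Kf4, Kh3, Kg3, Kf3.
Count: 7.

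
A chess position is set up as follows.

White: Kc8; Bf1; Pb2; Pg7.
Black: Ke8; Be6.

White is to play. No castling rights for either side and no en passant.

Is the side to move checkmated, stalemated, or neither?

neither

White to move; white king on c8.
In check: yes, from the black bishop on e6.
King squares — b7: available; c7: available; d7: attacked by Be6; b8: available; d8: attacked by Ke8.
Legal moves for White: Kb8, Kc7, Kb7.
White is in check but has 3 legal moves → neither.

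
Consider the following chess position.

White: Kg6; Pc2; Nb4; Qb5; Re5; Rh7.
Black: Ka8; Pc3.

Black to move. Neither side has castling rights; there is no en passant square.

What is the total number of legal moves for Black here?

Black to move; king on a8.
In check: no.
Legal moves: none.
Count: 0.

0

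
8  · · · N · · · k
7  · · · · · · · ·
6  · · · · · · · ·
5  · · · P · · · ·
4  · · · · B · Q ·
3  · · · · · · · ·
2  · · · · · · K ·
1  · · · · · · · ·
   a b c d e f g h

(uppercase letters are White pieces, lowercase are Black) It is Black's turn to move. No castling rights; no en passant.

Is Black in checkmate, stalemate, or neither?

stalemate

Black to move; black king on h8.
In check: no.
King squares — g7: attacked by Qg4; h7: attacked by Be4; g8: attacked by Qg4.
Legal moves for Black: none.
Not in check and no legal moves → stalemate.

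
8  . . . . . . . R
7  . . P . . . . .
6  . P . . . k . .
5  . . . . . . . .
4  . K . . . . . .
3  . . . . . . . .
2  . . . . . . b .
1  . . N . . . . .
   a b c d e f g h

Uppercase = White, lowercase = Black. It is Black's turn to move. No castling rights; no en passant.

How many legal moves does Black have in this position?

Black to move; king on f6.
In check: no.
Legal moves: Kg7, Kf7, Ke7, Kg6, Ke6, Kg5, Kf5, Ke5, Ba8, Bb7, Bc6, Bd5, Be4, Bh3, Bf3, Bh1, Bf1.
Count: 17.

17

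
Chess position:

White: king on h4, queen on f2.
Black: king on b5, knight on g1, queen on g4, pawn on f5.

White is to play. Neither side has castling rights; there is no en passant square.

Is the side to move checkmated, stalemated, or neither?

checkmate

White to move; white king on h4.
In check: yes, from the black queen on g4.
King squares — g3: attacked by Qg4; h3: attacked by Ng1; g4: attacked by Pf5; g5: attacked by Qg4; h5: attacked by Qg4.
Legal moves for White: none.
In check with no legal moves → checkmate.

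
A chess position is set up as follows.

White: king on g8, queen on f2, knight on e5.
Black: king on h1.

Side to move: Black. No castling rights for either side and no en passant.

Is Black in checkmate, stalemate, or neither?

stalemate

Black to move; black king on h1.
In check: no.
King squares — g1: attacked by Qf2; g2: attacked by Qf2; h2: attacked by Qf2.
Legal moves for Black: none.
Not in check and no legal moves → stalemate.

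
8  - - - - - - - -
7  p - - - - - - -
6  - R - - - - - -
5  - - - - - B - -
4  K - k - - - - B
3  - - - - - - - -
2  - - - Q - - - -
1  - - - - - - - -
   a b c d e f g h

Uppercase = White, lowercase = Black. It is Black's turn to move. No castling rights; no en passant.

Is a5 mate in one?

no

After a5: white king on a4; in check: no.
White is not in check, so this cannot be checkmate.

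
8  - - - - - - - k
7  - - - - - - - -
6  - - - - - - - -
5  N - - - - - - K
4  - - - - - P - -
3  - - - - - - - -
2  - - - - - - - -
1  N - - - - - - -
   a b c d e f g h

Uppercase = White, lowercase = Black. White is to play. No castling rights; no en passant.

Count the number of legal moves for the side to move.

12

White to move; king on h5.
In check: no.
Legal moves: Kh6, Kg6, Kg5, Kh4, Kg4, Nb7, Nc6, Nc4, N5b3, N1b3, Nc2, f5.
Count: 12.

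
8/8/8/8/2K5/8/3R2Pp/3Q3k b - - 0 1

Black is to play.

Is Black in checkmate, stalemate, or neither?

Black to move; black king on h1.
In check: yes, from the white queen on d1.
King squares — g1: attacked by Qd1; g2: attacked by Rd2; h2: own pawn.
Legal moves for Black: none.
In check with no legal moves → checkmate.

checkmate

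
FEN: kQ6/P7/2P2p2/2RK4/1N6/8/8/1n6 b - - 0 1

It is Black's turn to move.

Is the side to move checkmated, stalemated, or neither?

Black to move; black king on a8.
In check: yes, from the white queen on b8.
King squares — a7: attacked by Qb8; b7: attacked by Pc6; b8: attacked by Pa7.
Legal moves for Black: none.
In check with no legal moves → checkmate.

checkmate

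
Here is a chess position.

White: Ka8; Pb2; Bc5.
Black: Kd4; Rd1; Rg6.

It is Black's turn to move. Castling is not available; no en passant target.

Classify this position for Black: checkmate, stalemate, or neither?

Black to move; black king on d4.
In check: yes, from the white bishop on c5.
King squares — c3: attacked by Pb2; d3: available; e3: attacked by Bc5; c4: available; e4: available; c5: available; d5: available; e5: available.
Legal moves for Black: Ke5, Kd5, Kxc5, Ke4, Kc4, Kd3.
Black is in check but has 6 legal moves → neither.

neither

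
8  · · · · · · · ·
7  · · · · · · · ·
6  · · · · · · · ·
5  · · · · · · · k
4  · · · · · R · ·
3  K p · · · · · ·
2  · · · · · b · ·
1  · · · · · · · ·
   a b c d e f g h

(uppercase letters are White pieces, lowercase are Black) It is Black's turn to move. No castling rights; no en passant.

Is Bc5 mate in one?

no

After Bc5: white king on a3; in check: yes, from the black bishop on c5.
White has 4 legal replies: Ka4, Kxb3, Kb2, Rb4.
In check but a legal move exists → not checkmate.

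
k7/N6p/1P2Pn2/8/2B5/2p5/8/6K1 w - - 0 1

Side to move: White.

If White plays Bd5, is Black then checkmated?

After Bd5: black king on a8; in check: yes, from the white bishop on d5.
Black has 2 legal replies: Kb8, Nxd5.
In check but a legal move exists → not checkmate.

no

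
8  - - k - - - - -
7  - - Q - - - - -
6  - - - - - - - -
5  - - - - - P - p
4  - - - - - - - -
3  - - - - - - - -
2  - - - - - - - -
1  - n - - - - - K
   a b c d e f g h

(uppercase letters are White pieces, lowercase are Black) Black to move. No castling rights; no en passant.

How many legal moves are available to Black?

Black to move; king on c8.
In check: yes, from the white queen on c7.
Legal moves: Kxc7.
Count: 1.

1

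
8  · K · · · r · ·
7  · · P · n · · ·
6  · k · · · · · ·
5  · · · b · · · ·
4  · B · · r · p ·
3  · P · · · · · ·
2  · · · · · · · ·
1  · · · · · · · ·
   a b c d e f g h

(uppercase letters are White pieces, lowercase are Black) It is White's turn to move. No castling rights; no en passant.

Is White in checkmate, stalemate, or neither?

neither

White to move; white king on b8.
In check: yes, from the black rook on f8.
King squares — a7: attacked by Kb6; b7: attacked by Bd5; c7: own pawn; a8: attacked by Bd5; c8: attacked by Ne7.
Legal moves for White: c8=Q, c8=R, c8=B, c8=N+.
White is in check but has 4 legal moves → neither.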